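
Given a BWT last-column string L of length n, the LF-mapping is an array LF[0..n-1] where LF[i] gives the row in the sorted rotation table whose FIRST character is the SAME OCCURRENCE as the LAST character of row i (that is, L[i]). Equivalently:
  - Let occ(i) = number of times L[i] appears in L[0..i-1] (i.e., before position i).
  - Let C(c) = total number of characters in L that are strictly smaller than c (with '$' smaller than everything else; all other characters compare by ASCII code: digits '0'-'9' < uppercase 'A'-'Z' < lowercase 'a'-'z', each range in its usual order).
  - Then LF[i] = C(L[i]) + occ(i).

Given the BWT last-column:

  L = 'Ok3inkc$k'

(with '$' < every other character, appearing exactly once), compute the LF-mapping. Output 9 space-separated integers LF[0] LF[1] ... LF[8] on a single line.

Answer: 2 5 1 4 8 6 3 0 7

Derivation:
Char counts: '$':1, '3':1, 'O':1, 'c':1, 'i':1, 'k':3, 'n':1
C (first-col start): C('$')=0, C('3')=1, C('O')=2, C('c')=3, C('i')=4, C('k')=5, C('n')=8
L[0]='O': occ=0, LF[0]=C('O')+0=2+0=2
L[1]='k': occ=0, LF[1]=C('k')+0=5+0=5
L[2]='3': occ=0, LF[2]=C('3')+0=1+0=1
L[3]='i': occ=0, LF[3]=C('i')+0=4+0=4
L[4]='n': occ=0, LF[4]=C('n')+0=8+0=8
L[5]='k': occ=1, LF[5]=C('k')+1=5+1=6
L[6]='c': occ=0, LF[6]=C('c')+0=3+0=3
L[7]='$': occ=0, LF[7]=C('$')+0=0+0=0
L[8]='k': occ=2, LF[8]=C('k')+2=5+2=7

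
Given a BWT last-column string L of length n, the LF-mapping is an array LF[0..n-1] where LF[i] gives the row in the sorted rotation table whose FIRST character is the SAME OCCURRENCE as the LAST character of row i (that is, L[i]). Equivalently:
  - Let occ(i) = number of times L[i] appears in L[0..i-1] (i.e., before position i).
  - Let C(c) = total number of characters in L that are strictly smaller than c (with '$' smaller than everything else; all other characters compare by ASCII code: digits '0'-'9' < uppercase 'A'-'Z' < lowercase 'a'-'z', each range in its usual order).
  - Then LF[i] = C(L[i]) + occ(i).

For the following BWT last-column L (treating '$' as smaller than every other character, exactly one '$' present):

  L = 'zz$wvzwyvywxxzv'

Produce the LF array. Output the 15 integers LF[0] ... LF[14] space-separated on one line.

Char counts: '$':1, 'v':3, 'w':3, 'x':2, 'y':2, 'z':4
C (first-col start): C('$')=0, C('v')=1, C('w')=4, C('x')=7, C('y')=9, C('z')=11
L[0]='z': occ=0, LF[0]=C('z')+0=11+0=11
L[1]='z': occ=1, LF[1]=C('z')+1=11+1=12
L[2]='$': occ=0, LF[2]=C('$')+0=0+0=0
L[3]='w': occ=0, LF[3]=C('w')+0=4+0=4
L[4]='v': occ=0, LF[4]=C('v')+0=1+0=1
L[5]='z': occ=2, LF[5]=C('z')+2=11+2=13
L[6]='w': occ=1, LF[6]=C('w')+1=4+1=5
L[7]='y': occ=0, LF[7]=C('y')+0=9+0=9
L[8]='v': occ=1, LF[8]=C('v')+1=1+1=2
L[9]='y': occ=1, LF[9]=C('y')+1=9+1=10
L[10]='w': occ=2, LF[10]=C('w')+2=4+2=6
L[11]='x': occ=0, LF[11]=C('x')+0=7+0=7
L[12]='x': occ=1, LF[12]=C('x')+1=7+1=8
L[13]='z': occ=3, LF[13]=C('z')+3=11+3=14
L[14]='v': occ=2, LF[14]=C('v')+2=1+2=3

Answer: 11 12 0 4 1 13 5 9 2 10 6 7 8 14 3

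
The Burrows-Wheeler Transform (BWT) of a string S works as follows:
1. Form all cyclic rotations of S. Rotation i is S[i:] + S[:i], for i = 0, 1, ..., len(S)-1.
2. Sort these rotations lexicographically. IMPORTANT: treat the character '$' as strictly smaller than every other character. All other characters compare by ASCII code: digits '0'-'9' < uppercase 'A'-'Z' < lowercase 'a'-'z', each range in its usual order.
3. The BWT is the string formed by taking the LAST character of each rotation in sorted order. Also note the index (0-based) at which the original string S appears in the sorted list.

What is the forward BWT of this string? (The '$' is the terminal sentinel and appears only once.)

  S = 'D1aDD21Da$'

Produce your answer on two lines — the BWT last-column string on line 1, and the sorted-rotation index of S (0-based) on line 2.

Answer: a2DD$Da1D1
4

Derivation:
All 10 rotations (rotation i = S[i:]+S[:i]):
  rot[0] = D1aDD21Da$
  rot[1] = 1aDD21Da$D
  rot[2] = aDD21Da$D1
  rot[3] = DD21Da$D1a
  rot[4] = D21Da$D1aD
  rot[5] = 21Da$D1aDD
  rot[6] = 1Da$D1aDD2
  rot[7] = Da$D1aDD21
  rot[8] = a$D1aDD21D
  rot[9] = $D1aDD21Da
Sorted (with $ < everything):
  sorted[0] = $D1aDD21Da  (last char: 'a')
  sorted[1] = 1Da$D1aDD2  (last char: '2')
  sorted[2] = 1aDD21Da$D  (last char: 'D')
  sorted[3] = 21Da$D1aDD  (last char: 'D')
  sorted[4] = D1aDD21Da$  (last char: '$')
  sorted[5] = D21Da$D1aD  (last char: 'D')
  sorted[6] = DD21Da$D1a  (last char: 'a')
  sorted[7] = Da$D1aDD21  (last char: '1')
  sorted[8] = a$D1aDD21D  (last char: 'D')
  sorted[9] = aDD21Da$D1  (last char: '1')
Last column: a2DD$Da1D1
Original string S is at sorted index 4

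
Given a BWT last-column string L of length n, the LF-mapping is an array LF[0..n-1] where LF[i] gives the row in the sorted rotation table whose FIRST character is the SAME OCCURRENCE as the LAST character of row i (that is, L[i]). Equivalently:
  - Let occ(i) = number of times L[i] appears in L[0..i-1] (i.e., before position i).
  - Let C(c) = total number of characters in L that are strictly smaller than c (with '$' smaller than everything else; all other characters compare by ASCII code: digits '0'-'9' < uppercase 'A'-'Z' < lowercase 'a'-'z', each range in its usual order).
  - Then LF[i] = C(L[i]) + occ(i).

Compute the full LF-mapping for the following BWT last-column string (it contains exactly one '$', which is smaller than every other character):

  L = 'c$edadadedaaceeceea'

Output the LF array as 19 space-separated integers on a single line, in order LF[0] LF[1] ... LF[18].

Answer: 6 0 13 9 1 10 2 11 14 12 3 4 7 15 16 8 17 18 5

Derivation:
Char counts: '$':1, 'a':5, 'c':3, 'd':4, 'e':6
C (first-col start): C('$')=0, C('a')=1, C('c')=6, C('d')=9, C('e')=13
L[0]='c': occ=0, LF[0]=C('c')+0=6+0=6
L[1]='$': occ=0, LF[1]=C('$')+0=0+0=0
L[2]='e': occ=0, LF[2]=C('e')+0=13+0=13
L[3]='d': occ=0, LF[3]=C('d')+0=9+0=9
L[4]='a': occ=0, LF[4]=C('a')+0=1+0=1
L[5]='d': occ=1, LF[5]=C('d')+1=9+1=10
L[6]='a': occ=1, LF[6]=C('a')+1=1+1=2
L[7]='d': occ=2, LF[7]=C('d')+2=9+2=11
L[8]='e': occ=1, LF[8]=C('e')+1=13+1=14
L[9]='d': occ=3, LF[9]=C('d')+3=9+3=12
L[10]='a': occ=2, LF[10]=C('a')+2=1+2=3
L[11]='a': occ=3, LF[11]=C('a')+3=1+3=4
L[12]='c': occ=1, LF[12]=C('c')+1=6+1=7
L[13]='e': occ=2, LF[13]=C('e')+2=13+2=15
L[14]='e': occ=3, LF[14]=C('e')+3=13+3=16
L[15]='c': occ=2, LF[15]=C('c')+2=6+2=8
L[16]='e': occ=4, LF[16]=C('e')+4=13+4=17
L[17]='e': occ=5, LF[17]=C('e')+5=13+5=18
L[18]='a': occ=4, LF[18]=C('a')+4=1+4=5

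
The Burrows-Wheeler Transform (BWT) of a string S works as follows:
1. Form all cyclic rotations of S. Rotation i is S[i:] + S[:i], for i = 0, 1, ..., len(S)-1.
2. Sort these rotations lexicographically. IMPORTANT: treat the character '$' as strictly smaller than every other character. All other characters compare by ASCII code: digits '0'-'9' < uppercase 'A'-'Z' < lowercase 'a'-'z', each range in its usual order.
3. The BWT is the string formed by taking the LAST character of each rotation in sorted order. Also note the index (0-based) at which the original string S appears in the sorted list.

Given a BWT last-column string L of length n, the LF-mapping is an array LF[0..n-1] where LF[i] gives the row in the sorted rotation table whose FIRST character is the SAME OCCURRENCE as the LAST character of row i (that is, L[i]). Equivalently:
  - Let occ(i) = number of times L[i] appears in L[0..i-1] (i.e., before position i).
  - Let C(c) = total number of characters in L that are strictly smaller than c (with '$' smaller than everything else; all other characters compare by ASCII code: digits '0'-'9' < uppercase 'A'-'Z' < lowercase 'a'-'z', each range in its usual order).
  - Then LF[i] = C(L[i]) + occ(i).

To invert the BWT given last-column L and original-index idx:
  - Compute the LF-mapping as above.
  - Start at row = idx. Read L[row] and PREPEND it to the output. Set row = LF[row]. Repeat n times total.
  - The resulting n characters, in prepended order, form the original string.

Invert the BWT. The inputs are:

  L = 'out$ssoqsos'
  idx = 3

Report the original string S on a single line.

LF mapping: 1 10 9 0 5 6 2 4 7 3 8
Walk LF starting at row 3, prepending L[row]:
  step 1: row=3, L[3]='$', prepend. Next row=LF[3]=0
  step 2: row=0, L[0]='o', prepend. Next row=LF[0]=1
  step 3: row=1, L[1]='u', prepend. Next row=LF[1]=10
  step 4: row=10, L[10]='s', prepend. Next row=LF[10]=8
  step 5: row=8, L[8]='s', prepend. Next row=LF[8]=7
  step 6: row=7, L[7]='q', prepend. Next row=LF[7]=4
  step 7: row=4, L[4]='s', prepend. Next row=LF[4]=5
  step 8: row=5, L[5]='s', prepend. Next row=LF[5]=6
  step 9: row=6, L[6]='o', prepend. Next row=LF[6]=2
  step 10: row=2, L[2]='t', prepend. Next row=LF[2]=9
  step 11: row=9, L[9]='o', prepend. Next row=LF[9]=3
Reversed output: otossqssuo$

Answer: otossqssuo$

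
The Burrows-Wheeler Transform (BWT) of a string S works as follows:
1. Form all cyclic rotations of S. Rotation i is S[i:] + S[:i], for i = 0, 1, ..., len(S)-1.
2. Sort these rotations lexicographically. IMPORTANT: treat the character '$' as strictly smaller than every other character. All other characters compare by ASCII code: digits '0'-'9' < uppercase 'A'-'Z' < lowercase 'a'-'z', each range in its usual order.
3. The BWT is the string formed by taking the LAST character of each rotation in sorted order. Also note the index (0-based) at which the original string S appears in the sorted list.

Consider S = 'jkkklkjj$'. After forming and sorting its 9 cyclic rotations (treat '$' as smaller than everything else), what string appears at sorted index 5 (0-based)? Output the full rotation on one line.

All 9 rotations (rotation i = S[i:]+S[:i]):
  rot[0] = jkkklkjj$
  rot[1] = kkklkjj$j
  rot[2] = kklkjj$jk
  rot[3] = klkjj$jkk
  rot[4] = lkjj$jkkk
  rot[5] = kjj$jkkkl
  rot[6] = jj$jkkklk
  rot[7] = j$jkkklkj
  rot[8] = $jkkklkjj
Sorted (with $ < everything):
  sorted[0] = $jkkklkjj
  sorted[1] = j$jkkklkj
  sorted[2] = jj$jkkklk
  sorted[3] = jkkklkjj$
  sorted[4] = kjj$jkkkl
  sorted[5] = kkklkjj$j
  sorted[6] = kklkjj$jk
  sorted[7] = klkjj$jkk
  sorted[8] = lkjj$jkkk
sorted[5] = kkklkjj$j

Answer: kkklkjj$j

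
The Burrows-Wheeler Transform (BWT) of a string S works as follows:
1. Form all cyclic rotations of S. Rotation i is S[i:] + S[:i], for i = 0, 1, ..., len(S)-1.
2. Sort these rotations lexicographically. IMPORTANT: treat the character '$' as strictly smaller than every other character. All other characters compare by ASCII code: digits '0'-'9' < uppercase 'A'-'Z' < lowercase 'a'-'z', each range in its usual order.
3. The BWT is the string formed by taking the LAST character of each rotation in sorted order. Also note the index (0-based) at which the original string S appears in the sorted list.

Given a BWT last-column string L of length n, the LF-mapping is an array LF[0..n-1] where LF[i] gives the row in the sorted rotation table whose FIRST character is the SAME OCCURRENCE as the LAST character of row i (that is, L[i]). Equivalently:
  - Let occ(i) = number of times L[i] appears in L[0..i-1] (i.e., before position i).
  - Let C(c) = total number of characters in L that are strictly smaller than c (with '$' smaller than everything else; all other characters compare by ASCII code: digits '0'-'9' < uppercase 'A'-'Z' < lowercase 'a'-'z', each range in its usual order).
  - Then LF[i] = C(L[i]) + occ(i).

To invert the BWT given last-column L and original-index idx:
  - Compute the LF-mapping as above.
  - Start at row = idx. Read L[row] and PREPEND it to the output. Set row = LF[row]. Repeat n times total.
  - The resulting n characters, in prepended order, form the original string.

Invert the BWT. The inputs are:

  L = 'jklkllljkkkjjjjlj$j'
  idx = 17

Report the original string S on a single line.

Answer: ljljjljkkjkjlljkkj$

Derivation:
LF mapping: 1 9 14 10 15 16 17 2 11 12 13 3 4 5 6 18 7 0 8
Walk LF starting at row 17, prepending L[row]:
  step 1: row=17, L[17]='$', prepend. Next row=LF[17]=0
  step 2: row=0, L[0]='j', prepend. Next row=LF[0]=1
  step 3: row=1, L[1]='k', prepend. Next row=LF[1]=9
  step 4: row=9, L[9]='k', prepend. Next row=LF[9]=12
  step 5: row=12, L[12]='j', prepend. Next row=LF[12]=4
  step 6: row=4, L[4]='l', prepend. Next row=LF[4]=15
  step 7: row=15, L[15]='l', prepend. Next row=LF[15]=18
  step 8: row=18, L[18]='j', prepend. Next row=LF[18]=8
  step 9: row=8, L[8]='k', prepend. Next row=LF[8]=11
  step 10: row=11, L[11]='j', prepend. Next row=LF[11]=3
  step 11: row=3, L[3]='k', prepend. Next row=LF[3]=10
  step 12: row=10, L[10]='k', prepend. Next row=LF[10]=13
  step 13: row=13, L[13]='j', prepend. Next row=LF[13]=5
  step 14: row=5, L[5]='l', prepend. Next row=LF[5]=16
  step 15: row=16, L[16]='j', prepend. Next row=LF[16]=7
  step 16: row=7, L[7]='j', prepend. Next row=LF[7]=2
  step 17: row=2, L[2]='l', prepend. Next row=LF[2]=14
  step 18: row=14, L[14]='j', prepend. Next row=LF[14]=6
  step 19: row=6, L[6]='l', prepend. Next row=LF[6]=17
Reversed output: ljljjljkkjkjlljkkj$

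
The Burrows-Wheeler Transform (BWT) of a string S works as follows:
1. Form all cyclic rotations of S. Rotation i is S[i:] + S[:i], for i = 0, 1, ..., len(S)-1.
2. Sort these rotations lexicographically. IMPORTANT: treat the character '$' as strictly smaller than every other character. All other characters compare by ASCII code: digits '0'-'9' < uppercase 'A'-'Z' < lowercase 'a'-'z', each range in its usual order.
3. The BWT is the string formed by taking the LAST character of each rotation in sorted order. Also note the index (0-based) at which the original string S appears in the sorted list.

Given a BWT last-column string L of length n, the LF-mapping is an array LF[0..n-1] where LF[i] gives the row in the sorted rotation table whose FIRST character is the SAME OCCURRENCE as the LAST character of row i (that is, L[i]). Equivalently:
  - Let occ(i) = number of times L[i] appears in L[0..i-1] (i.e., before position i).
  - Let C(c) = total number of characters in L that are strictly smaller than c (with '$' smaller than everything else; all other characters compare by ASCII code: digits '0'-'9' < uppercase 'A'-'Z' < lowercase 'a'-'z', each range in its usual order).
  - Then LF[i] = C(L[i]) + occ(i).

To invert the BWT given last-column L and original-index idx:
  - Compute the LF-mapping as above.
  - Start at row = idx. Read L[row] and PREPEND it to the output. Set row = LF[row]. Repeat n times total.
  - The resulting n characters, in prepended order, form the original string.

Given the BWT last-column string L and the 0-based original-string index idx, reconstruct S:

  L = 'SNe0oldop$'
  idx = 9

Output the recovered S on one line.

Answer: poodleN0S$

Derivation:
LF mapping: 3 2 5 1 7 6 4 8 9 0
Walk LF starting at row 9, prepending L[row]:
  step 1: row=9, L[9]='$', prepend. Next row=LF[9]=0
  step 2: row=0, L[0]='S', prepend. Next row=LF[0]=3
  step 3: row=3, L[3]='0', prepend. Next row=LF[3]=1
  step 4: row=1, L[1]='N', prepend. Next row=LF[1]=2
  step 5: row=2, L[2]='e', prepend. Next row=LF[2]=5
  step 6: row=5, L[5]='l', prepend. Next row=LF[5]=6
  step 7: row=6, L[6]='d', prepend. Next row=LF[6]=4
  step 8: row=4, L[4]='o', prepend. Next row=LF[4]=7
  step 9: row=7, L[7]='o', prepend. Next row=LF[7]=8
  step 10: row=8, L[8]='p', prepend. Next row=LF[8]=9
Reversed output: poodleN0S$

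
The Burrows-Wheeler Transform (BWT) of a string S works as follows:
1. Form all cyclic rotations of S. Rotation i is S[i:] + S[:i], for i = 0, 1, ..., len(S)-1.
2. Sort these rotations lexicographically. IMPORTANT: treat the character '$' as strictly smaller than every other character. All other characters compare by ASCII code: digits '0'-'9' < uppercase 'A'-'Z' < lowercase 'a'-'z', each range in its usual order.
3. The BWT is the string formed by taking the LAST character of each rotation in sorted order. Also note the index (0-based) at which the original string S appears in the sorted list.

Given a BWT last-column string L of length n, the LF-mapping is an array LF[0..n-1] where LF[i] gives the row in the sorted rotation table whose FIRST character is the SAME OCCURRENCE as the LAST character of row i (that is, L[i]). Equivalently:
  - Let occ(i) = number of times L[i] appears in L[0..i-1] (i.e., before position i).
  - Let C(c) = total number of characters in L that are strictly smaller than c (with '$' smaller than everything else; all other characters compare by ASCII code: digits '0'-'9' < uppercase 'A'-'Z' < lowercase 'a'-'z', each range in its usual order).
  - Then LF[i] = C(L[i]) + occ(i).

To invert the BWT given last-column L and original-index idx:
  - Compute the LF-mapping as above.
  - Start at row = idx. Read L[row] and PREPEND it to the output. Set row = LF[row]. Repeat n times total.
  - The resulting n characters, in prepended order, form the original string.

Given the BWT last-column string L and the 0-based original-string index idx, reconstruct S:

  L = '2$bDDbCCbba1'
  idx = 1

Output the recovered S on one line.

LF mapping: 2 0 8 5 6 9 3 4 10 11 7 1
Walk LF starting at row 1, prepending L[row]:
  step 1: row=1, L[1]='$', prepend. Next row=LF[1]=0
  step 2: row=0, L[0]='2', prepend. Next row=LF[0]=2
  step 3: row=2, L[2]='b', prepend. Next row=LF[2]=8
  step 4: row=8, L[8]='b', prepend. Next row=LF[8]=10
  step 5: row=10, L[10]='a', prepend. Next row=LF[10]=7
  step 6: row=7, L[7]='C', prepend. Next row=LF[7]=4
  step 7: row=4, L[4]='D', prepend. Next row=LF[4]=6
  step 8: row=6, L[6]='C', prepend. Next row=LF[6]=3
  step 9: row=3, L[3]='D', prepend. Next row=LF[3]=5
  step 10: row=5, L[5]='b', prepend. Next row=LF[5]=9
  step 11: row=9, L[9]='b', prepend. Next row=LF[9]=11
  step 12: row=11, L[11]='1', prepend. Next row=LF[11]=1
Reversed output: 1bbDCDCabb2$

Answer: 1bbDCDCabb2$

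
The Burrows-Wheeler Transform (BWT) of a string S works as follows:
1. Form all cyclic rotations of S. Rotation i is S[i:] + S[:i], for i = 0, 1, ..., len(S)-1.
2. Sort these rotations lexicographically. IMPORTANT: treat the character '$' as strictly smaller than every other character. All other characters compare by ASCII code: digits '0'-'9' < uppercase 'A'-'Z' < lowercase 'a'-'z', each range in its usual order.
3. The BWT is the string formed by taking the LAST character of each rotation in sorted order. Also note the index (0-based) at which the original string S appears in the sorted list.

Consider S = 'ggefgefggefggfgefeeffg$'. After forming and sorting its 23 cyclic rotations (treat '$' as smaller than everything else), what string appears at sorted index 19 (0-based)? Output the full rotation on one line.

Answer: gfgefeeffg$ggefgefggefg

Derivation:
All 23 rotations (rotation i = S[i:]+S[:i]):
  rot[0] = ggefgefggefggfgefeeffg$
  rot[1] = gefgefggefggfgefeeffg$g
  rot[2] = efgefggefggfgefeeffg$gg
  rot[3] = fgefggefggfgefeeffg$gge
  rot[4] = gefggefggfgefeeffg$ggef
  rot[5] = efggefggfgefeeffg$ggefg
  rot[6] = fggefggfgefeeffg$ggefge
  rot[7] = ggefggfgefeeffg$ggefgef
  rot[8] = gefggfgefeeffg$ggefgefg
  rot[9] = efggfgefeeffg$ggefgefgg
  rot[10] = fggfgefeeffg$ggefgefgge
  rot[11] = ggfgefeeffg$ggefgefggef
  rot[12] = gfgefeeffg$ggefgefggefg
  rot[13] = fgefeeffg$ggefgefggefgg
  rot[14] = gefeeffg$ggefgefggefggf
  rot[15] = efeeffg$ggefgefggefggfg
  rot[16] = feeffg$ggefgefggefggfge
  rot[17] = eeffg$ggefgefggefggfgef
  rot[18] = effg$ggefgefggefggfgefe
  rot[19] = ffg$ggefgefggefggfgefee
  rot[20] = fg$ggefgefggefggfgefeef
  rot[21] = g$ggefgefggefggfgefeeff
  rot[22] = $ggefgefggefggfgefeeffg
Sorted (with $ < everything):
  sorted[0] = $ggefgefggefggfgefeeffg
  sorted[1] = eeffg$ggefgefggefggfgef
  sorted[2] = efeeffg$ggefgefggefggfg
  sorted[3] = effg$ggefgefggefggfgefe
  sorted[4] = efgefggefggfgefeeffg$gg
  sorted[5] = efggefggfgefeeffg$ggefg
  sorted[6] = efggfgefeeffg$ggefgefgg
  sorted[7] = feeffg$ggefgefggefggfge
  sorted[8] = ffg$ggefgefggefggfgefee
  sorted[9] = fg$ggefgefggefggfgefeef
  sorted[10] = fgefeeffg$ggefgefggefgg
  sorted[11] = fgefggefggfgefeeffg$gge
  sorted[12] = fggefggfgefeeffg$ggefge
  sorted[13] = fggfgefeeffg$ggefgefgge
  sorted[14] = g$ggefgefggefggfgefeeff
  sorted[15] = gefeeffg$ggefgefggefggf
  sorted[16] = gefgefggefggfgefeeffg$g
  sorted[17] = gefggefggfgefeeffg$ggef
  sorted[18] = gefggfgefeeffg$ggefgefg
  sorted[19] = gfgefeeffg$ggefgefggefg
  sorted[20] = ggefgefggefggfgefeeffg$
  sorted[21] = ggefggfgefeeffg$ggefgef
  sorted[22] = ggfgefeeffg$ggefgefggef
sorted[19] = gfgefeeffg$ggefgefggefg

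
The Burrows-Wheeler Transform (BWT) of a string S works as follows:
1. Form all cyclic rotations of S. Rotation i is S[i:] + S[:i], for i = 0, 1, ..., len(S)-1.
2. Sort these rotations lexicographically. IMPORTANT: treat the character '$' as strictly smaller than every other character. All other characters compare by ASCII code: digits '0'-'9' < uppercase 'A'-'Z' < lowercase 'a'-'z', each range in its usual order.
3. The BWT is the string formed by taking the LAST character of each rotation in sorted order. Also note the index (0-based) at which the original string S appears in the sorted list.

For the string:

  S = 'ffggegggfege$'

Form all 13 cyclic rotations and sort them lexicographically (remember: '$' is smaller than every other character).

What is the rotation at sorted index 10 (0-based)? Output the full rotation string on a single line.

All 13 rotations (rotation i = S[i:]+S[:i]):
  rot[0] = ffggegggfege$
  rot[1] = fggegggfege$f
  rot[2] = ggegggfege$ff
  rot[3] = gegggfege$ffg
  rot[4] = egggfege$ffgg
  rot[5] = gggfege$ffgge
  rot[6] = ggfege$ffggeg
  rot[7] = gfege$ffggegg
  rot[8] = fege$ffggeggg
  rot[9] = ege$ffggegggf
  rot[10] = ge$ffggegggfe
  rot[11] = e$ffggegggfeg
  rot[12] = $ffggegggfege
Sorted (with $ < everything):
  sorted[0] = $ffggegggfege
  sorted[1] = e$ffggegggfeg
  sorted[2] = ege$ffggegggf
  sorted[3] = egggfege$ffgg
  sorted[4] = fege$ffggeggg
  sorted[5] = ffggegggfege$
  sorted[6] = fggegggfege$f
  sorted[7] = ge$ffggegggfe
  sorted[8] = gegggfege$ffg
  sorted[9] = gfege$ffggegg
  sorted[10] = ggegggfege$ff
  sorted[11] = ggfege$ffggeg
  sorted[12] = gggfege$ffgge
sorted[10] = ggegggfege$ff

Answer: ggegggfege$ff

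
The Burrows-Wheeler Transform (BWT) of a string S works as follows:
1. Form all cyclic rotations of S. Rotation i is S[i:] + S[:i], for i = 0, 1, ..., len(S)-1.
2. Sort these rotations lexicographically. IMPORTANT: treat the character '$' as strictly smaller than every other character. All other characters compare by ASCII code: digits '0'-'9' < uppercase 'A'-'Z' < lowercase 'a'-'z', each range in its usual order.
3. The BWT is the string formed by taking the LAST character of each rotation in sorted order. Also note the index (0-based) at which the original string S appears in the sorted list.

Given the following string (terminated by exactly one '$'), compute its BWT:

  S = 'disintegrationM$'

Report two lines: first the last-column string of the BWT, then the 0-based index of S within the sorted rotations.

All 16 rotations (rotation i = S[i:]+S[:i]):
  rot[0] = disintegrationM$
  rot[1] = isintegrationM$d
  rot[2] = sintegrationM$di
  rot[3] = integrationM$dis
  rot[4] = ntegrationM$disi
  rot[5] = tegrationM$disin
  rot[6] = egrationM$disint
  rot[7] = grationM$disinte
  rot[8] = rationM$disinteg
  rot[9] = ationM$disintegr
  rot[10] = tionM$disintegra
  rot[11] = ionM$disintegrat
  rot[12] = onM$disintegrati
  rot[13] = nM$disintegratio
  rot[14] = M$disintegration
  rot[15] = $disintegrationM
Sorted (with $ < everything):
  sorted[0] = $disintegrationM  (last char: 'M')
  sorted[1] = M$disintegration  (last char: 'n')
  sorted[2] = ationM$disintegr  (last char: 'r')
  sorted[3] = disintegrationM$  (last char: '$')
  sorted[4] = egrationM$disint  (last char: 't')
  sorted[5] = grationM$disinte  (last char: 'e')
  sorted[6] = integrationM$dis  (last char: 's')
  sorted[7] = ionM$disintegrat  (last char: 't')
  sorted[8] = isintegrationM$d  (last char: 'd')
  sorted[9] = nM$disintegratio  (last char: 'o')
  sorted[10] = ntegrationM$disi  (last char: 'i')
  sorted[11] = onM$disintegrati  (last char: 'i')
  sorted[12] = rationM$disinteg  (last char: 'g')
  sorted[13] = sintegrationM$di  (last char: 'i')
  sorted[14] = tegrationM$disin  (last char: 'n')
  sorted[15] = tionM$disintegra  (last char: 'a')
Last column: Mnr$testdoiigina
Original string S is at sorted index 3

Answer: Mnr$testdoiigina
3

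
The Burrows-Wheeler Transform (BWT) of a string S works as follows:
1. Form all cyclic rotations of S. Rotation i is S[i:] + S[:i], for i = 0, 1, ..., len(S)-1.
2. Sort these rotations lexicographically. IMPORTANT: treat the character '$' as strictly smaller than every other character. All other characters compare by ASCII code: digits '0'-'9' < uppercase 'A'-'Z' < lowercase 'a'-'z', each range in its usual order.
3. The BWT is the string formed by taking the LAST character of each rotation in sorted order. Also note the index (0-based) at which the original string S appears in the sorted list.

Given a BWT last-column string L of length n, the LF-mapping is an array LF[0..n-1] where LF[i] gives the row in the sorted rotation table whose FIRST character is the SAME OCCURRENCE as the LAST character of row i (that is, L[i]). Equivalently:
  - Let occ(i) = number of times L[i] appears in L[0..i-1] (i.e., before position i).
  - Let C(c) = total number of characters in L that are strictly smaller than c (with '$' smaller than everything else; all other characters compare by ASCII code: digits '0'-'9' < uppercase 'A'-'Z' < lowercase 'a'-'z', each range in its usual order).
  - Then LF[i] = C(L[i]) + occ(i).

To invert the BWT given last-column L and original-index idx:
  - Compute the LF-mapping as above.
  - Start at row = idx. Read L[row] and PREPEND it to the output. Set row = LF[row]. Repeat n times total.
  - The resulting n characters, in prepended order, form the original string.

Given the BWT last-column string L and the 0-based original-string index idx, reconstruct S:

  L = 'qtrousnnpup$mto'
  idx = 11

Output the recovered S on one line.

Answer: tmtuonpsournpq$

Derivation:
LF mapping: 8 11 9 4 13 10 2 3 6 14 7 0 1 12 5
Walk LF starting at row 11, prepending L[row]:
  step 1: row=11, L[11]='$', prepend. Next row=LF[11]=0
  step 2: row=0, L[0]='q', prepend. Next row=LF[0]=8
  step 3: row=8, L[8]='p', prepend. Next row=LF[8]=6
  step 4: row=6, L[6]='n', prepend. Next row=LF[6]=2
  step 5: row=2, L[2]='r', prepend. Next row=LF[2]=9
  step 6: row=9, L[9]='u', prepend. Next row=LF[9]=14
  step 7: row=14, L[14]='o', prepend. Next row=LF[14]=5
  step 8: row=5, L[5]='s', prepend. Next row=LF[5]=10
  step 9: row=10, L[10]='p', prepend. Next row=LF[10]=7
  step 10: row=7, L[7]='n', prepend. Next row=LF[7]=3
  step 11: row=3, L[3]='o', prepend. Next row=LF[3]=4
  step 12: row=4, L[4]='u', prepend. Next row=LF[4]=13
  step 13: row=13, L[13]='t', prepend. Next row=LF[13]=12
  step 14: row=12, L[12]='m', prepend. Next row=LF[12]=1
  step 15: row=1, L[1]='t', prepend. Next row=LF[1]=11
Reversed output: tmtuonpsournpq$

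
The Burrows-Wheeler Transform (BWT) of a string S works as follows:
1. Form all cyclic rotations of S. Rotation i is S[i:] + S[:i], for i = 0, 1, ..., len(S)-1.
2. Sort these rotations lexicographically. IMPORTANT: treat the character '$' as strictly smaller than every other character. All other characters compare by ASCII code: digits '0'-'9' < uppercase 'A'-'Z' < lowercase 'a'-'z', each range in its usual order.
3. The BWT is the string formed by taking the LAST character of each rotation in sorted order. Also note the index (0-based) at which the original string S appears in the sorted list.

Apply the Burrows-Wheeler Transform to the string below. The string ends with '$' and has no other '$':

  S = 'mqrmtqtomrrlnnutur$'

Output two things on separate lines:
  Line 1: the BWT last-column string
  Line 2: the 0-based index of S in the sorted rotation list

All 19 rotations (rotation i = S[i:]+S[:i]):
  rot[0] = mqrmtqtomrrlnnutur$
  rot[1] = qrmtqtomrrlnnutur$m
  rot[2] = rmtqtomrrlnnutur$mq
  rot[3] = mtqtomrrlnnutur$mqr
  rot[4] = tqtomrrlnnutur$mqrm
  rot[5] = qtomrrlnnutur$mqrmt
  rot[6] = tomrrlnnutur$mqrmtq
  rot[7] = omrrlnnutur$mqrmtqt
  rot[8] = mrrlnnutur$mqrmtqto
  rot[9] = rrlnnutur$mqrmtqtom
  rot[10] = rlnnutur$mqrmtqtomr
  rot[11] = lnnutur$mqrmtqtomrr
  rot[12] = nnutur$mqrmtqtomrrl
  rot[13] = nutur$mqrmtqtomrrln
  rot[14] = utur$mqrmtqtomrrlnn
  rot[15] = tur$mqrmtqtomrrlnnu
  rot[16] = ur$mqrmtqtomrrlnnut
  rot[17] = r$mqrmtqtomrrlnnutu
  rot[18] = $mqrmtqtomrrlnnutur
Sorted (with $ < everything):
  sorted[0] = $mqrmtqtomrrlnnutur  (last char: 'r')
  sorted[1] = lnnutur$mqrmtqtomrr  (last char: 'r')
  sorted[2] = mqrmtqtomrrlnnutur$  (last char: '$')
  sorted[3] = mrrlnnutur$mqrmtqto  (last char: 'o')
  sorted[4] = mtqtomrrlnnutur$mqr  (last char: 'r')
  sorted[5] = nnutur$mqrmtqtomrrl  (last char: 'l')
  sorted[6] = nutur$mqrmtqtomrrln  (last char: 'n')
  sorted[7] = omrrlnnutur$mqrmtqt  (last char: 't')
  sorted[8] = qrmtqtomrrlnnutur$m  (last char: 'm')
  sorted[9] = qtomrrlnnutur$mqrmt  (last char: 't')
  sorted[10] = r$mqrmtqtomrrlnnutu  (last char: 'u')
  sorted[11] = rlnnutur$mqrmtqtomr  (last char: 'r')
  sorted[12] = rmtqtomrrlnnutur$mq  (last char: 'q')
  sorted[13] = rrlnnutur$mqrmtqtom  (last char: 'm')
  sorted[14] = tomrrlnnutur$mqrmtq  (last char: 'q')
  sorted[15] = tqtomrrlnnutur$mqrm  (last char: 'm')
  sorted[16] = tur$mqrmtqtomrrlnnu  (last char: 'u')
  sorted[17] = ur$mqrmtqtomrrlnnut  (last char: 't')
  sorted[18] = utur$mqrmtqtomrrlnn  (last char: 'n')
Last column: rr$orlntmturqmqmutn
Original string S is at sorted index 2

Answer: rr$orlntmturqmqmutn
2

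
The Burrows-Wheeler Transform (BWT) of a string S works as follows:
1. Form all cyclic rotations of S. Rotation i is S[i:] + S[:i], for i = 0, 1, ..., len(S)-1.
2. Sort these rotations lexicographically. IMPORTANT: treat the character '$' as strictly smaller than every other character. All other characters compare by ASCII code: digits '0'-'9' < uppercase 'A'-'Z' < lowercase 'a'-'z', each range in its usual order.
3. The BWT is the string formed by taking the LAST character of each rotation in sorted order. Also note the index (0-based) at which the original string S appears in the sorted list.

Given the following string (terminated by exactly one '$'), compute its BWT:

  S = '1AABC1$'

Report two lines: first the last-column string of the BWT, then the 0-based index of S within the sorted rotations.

Answer: 1C$1AAB
2

Derivation:
All 7 rotations (rotation i = S[i:]+S[:i]):
  rot[0] = 1AABC1$
  rot[1] = AABC1$1
  rot[2] = ABC1$1A
  rot[3] = BC1$1AA
  rot[4] = C1$1AAB
  rot[5] = 1$1AABC
  rot[6] = $1AABC1
Sorted (with $ < everything):
  sorted[0] = $1AABC1  (last char: '1')
  sorted[1] = 1$1AABC  (last char: 'C')
  sorted[2] = 1AABC1$  (last char: '$')
  sorted[3] = AABC1$1  (last char: '1')
  sorted[4] = ABC1$1A  (last char: 'A')
  sorted[5] = BC1$1AA  (last char: 'A')
  sorted[6] = C1$1AAB  (last char: 'B')
Last column: 1C$1AAB
Original string S is at sorted index 2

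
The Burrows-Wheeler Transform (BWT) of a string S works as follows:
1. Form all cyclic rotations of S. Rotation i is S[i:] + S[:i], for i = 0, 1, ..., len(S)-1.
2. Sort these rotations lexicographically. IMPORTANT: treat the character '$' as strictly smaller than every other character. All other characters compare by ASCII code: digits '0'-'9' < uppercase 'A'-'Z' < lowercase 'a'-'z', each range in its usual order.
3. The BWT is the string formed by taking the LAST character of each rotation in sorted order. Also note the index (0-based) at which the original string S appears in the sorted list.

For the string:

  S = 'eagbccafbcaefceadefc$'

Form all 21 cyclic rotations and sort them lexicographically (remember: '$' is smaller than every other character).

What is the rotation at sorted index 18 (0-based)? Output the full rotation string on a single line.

All 21 rotations (rotation i = S[i:]+S[:i]):
  rot[0] = eagbccafbcaefceadefc$
  rot[1] = agbccafbcaefceadefc$e
  rot[2] = gbccafbcaefceadefc$ea
  rot[3] = bccafbcaefceadefc$eag
  rot[4] = ccafbcaefceadefc$eagb
  rot[5] = cafbcaefceadefc$eagbc
  rot[6] = afbcaefceadefc$eagbcc
  rot[7] = fbcaefceadefc$eagbcca
  rot[8] = bcaefceadefc$eagbccaf
  rot[9] = caefceadefc$eagbccafb
  rot[10] = aefceadefc$eagbccafbc
  rot[11] = efceadefc$eagbccafbca
  rot[12] = fceadefc$eagbccafbcae
  rot[13] = ceadefc$eagbccafbcaef
  rot[14] = eadefc$eagbccafbcaefc
  rot[15] = adefc$eagbccafbcaefce
  rot[16] = defc$eagbccafbcaefcea
  rot[17] = efc$eagbccafbcaefcead
  rot[18] = fc$eagbccafbcaefceade
  rot[19] = c$eagbccafbcaefceadef
  rot[20] = $eagbccafbcaefceadefc
Sorted (with $ < everything):
  sorted[0] = $eagbccafbcaefceadefc
  sorted[1] = adefc$eagbccafbcaefce
  sorted[2] = aefceadefc$eagbccafbc
  sorted[3] = afbcaefceadefc$eagbcc
  sorted[4] = agbccafbcaefceadefc$e
  sorted[5] = bcaefceadefc$eagbccaf
  sorted[6] = bccafbcaefceadefc$eag
  sorted[7] = c$eagbccafbcaefceadef
  sorted[8] = caefceadefc$eagbccafb
  sorted[9] = cafbcaefceadefc$eagbc
  sorted[10] = ccafbcaefceadefc$eagb
  sorted[11] = ceadefc$eagbccafbcaef
  sorted[12] = defc$eagbccafbcaefcea
  sorted[13] = eadefc$eagbccafbcaefc
  sorted[14] = eagbccafbcaefceadefc$
  sorted[15] = efc$eagbccafbcaefcead
  sorted[16] = efceadefc$eagbccafbca
  sorted[17] = fbcaefceadefc$eagbcca
  sorted[18] = fc$eagbccafbcaefceade
  sorted[19] = fceadefc$eagbccafbcae
  sorted[20] = gbccafbcaefceadefc$ea
sorted[18] = fc$eagbccafbcaefceade

Answer: fc$eagbccafbcaefceade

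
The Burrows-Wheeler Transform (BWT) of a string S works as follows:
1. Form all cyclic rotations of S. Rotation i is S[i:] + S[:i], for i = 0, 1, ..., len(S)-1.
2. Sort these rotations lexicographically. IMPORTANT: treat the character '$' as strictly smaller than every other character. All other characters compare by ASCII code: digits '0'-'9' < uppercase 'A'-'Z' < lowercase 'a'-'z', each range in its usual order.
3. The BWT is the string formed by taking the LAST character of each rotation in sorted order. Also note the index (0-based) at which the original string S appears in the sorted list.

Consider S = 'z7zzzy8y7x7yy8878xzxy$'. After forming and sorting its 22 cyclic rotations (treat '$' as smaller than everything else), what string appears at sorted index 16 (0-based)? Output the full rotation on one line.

Answer: yy8878xzxy$z7zzzy8y7x7

Derivation:
All 22 rotations (rotation i = S[i:]+S[:i]):
  rot[0] = z7zzzy8y7x7yy8878xzxy$
  rot[1] = 7zzzy8y7x7yy8878xzxy$z
  rot[2] = zzzy8y7x7yy8878xzxy$z7
  rot[3] = zzy8y7x7yy8878xzxy$z7z
  rot[4] = zy8y7x7yy8878xzxy$z7zz
  rot[5] = y8y7x7yy8878xzxy$z7zzz
  rot[6] = 8y7x7yy8878xzxy$z7zzzy
  rot[7] = y7x7yy8878xzxy$z7zzzy8
  rot[8] = 7x7yy8878xzxy$z7zzzy8y
  rot[9] = x7yy8878xzxy$z7zzzy8y7
  rot[10] = 7yy8878xzxy$z7zzzy8y7x
  rot[11] = yy8878xzxy$z7zzzy8y7x7
  rot[12] = y8878xzxy$z7zzzy8y7x7y
  rot[13] = 8878xzxy$z7zzzy8y7x7yy
  rot[14] = 878xzxy$z7zzzy8y7x7yy8
  rot[15] = 78xzxy$z7zzzy8y7x7yy88
  rot[16] = 8xzxy$z7zzzy8y7x7yy887
  rot[17] = xzxy$z7zzzy8y7x7yy8878
  rot[18] = zxy$z7zzzy8y7x7yy8878x
  rot[19] = xy$z7zzzy8y7x7yy8878xz
  rot[20] = y$z7zzzy8y7x7yy8878xzx
  rot[21] = $z7zzzy8y7x7yy8878xzxy
Sorted (with $ < everything):
  sorted[0] = $z7zzzy8y7x7yy8878xzxy
  sorted[1] = 78xzxy$z7zzzy8y7x7yy88
  sorted[2] = 7x7yy8878xzxy$z7zzzy8y
  sorted[3] = 7yy8878xzxy$z7zzzy8y7x
  sorted[4] = 7zzzy8y7x7yy8878xzxy$z
  sorted[5] = 878xzxy$z7zzzy8y7x7yy8
  sorted[6] = 8878xzxy$z7zzzy8y7x7yy
  sorted[7] = 8xzxy$z7zzzy8y7x7yy887
  sorted[8] = 8y7x7yy8878xzxy$z7zzzy
  sorted[9] = x7yy8878xzxy$z7zzzy8y7
  sorted[10] = xy$z7zzzy8y7x7yy8878xz
  sorted[11] = xzxy$z7zzzy8y7x7yy8878
  sorted[12] = y$z7zzzy8y7x7yy8878xzx
  sorted[13] = y7x7yy8878xzxy$z7zzzy8
  sorted[14] = y8878xzxy$z7zzzy8y7x7y
  sorted[15] = y8y7x7yy8878xzxy$z7zzz
  sorted[16] = yy8878xzxy$z7zzzy8y7x7
  sorted[17] = z7zzzy8y7x7yy8878xzxy$
  sorted[18] = zxy$z7zzzy8y7x7yy8878x
  sorted[19] = zy8y7x7yy8878xzxy$z7zz
  sorted[20] = zzy8y7x7yy8878xzxy$z7z
  sorted[21] = zzzy8y7x7yy8878xzxy$z7
sorted[16] = yy8878xzxy$z7zzzy8y7x7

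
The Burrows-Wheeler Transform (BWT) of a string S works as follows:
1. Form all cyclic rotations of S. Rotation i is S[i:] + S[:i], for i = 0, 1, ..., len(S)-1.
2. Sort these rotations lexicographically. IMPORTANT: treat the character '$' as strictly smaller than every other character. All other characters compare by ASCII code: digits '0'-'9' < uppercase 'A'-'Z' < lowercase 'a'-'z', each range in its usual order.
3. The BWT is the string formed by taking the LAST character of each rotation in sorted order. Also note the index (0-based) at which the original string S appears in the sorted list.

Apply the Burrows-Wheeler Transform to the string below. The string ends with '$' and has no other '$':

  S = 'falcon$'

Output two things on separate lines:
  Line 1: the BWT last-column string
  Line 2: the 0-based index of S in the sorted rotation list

All 7 rotations (rotation i = S[i:]+S[:i]):
  rot[0] = falcon$
  rot[1] = alcon$f
  rot[2] = lcon$fa
  rot[3] = con$fal
  rot[4] = on$falc
  rot[5] = n$falco
  rot[6] = $falcon
Sorted (with $ < everything):
  sorted[0] = $falcon  (last char: 'n')
  sorted[1] = alcon$f  (last char: 'f')
  sorted[2] = con$fal  (last char: 'l')
  sorted[3] = falcon$  (last char: '$')
  sorted[4] = lcon$fa  (last char: 'a')
  sorted[5] = n$falco  (last char: 'o')
  sorted[6] = on$falc  (last char: 'c')
Last column: nfl$aoc
Original string S is at sorted index 3

Answer: nfl$aoc
3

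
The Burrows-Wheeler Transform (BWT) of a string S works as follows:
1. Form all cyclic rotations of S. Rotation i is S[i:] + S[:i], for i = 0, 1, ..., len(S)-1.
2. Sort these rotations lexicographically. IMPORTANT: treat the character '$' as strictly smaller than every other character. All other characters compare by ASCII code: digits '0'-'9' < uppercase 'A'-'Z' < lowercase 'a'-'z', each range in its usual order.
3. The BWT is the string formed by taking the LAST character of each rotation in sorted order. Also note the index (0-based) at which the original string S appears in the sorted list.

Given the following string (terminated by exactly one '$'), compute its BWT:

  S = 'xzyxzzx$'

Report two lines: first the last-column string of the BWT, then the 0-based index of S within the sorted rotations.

All 8 rotations (rotation i = S[i:]+S[:i]):
  rot[0] = xzyxzzx$
  rot[1] = zyxzzx$x
  rot[2] = yxzzx$xz
  rot[3] = xzzx$xzy
  rot[4] = zzx$xzyx
  rot[5] = zx$xzyxz
  rot[6] = x$xzyxzz
  rot[7] = $xzyxzzx
Sorted (with $ < everything):
  sorted[0] = $xzyxzzx  (last char: 'x')
  sorted[1] = x$xzyxzz  (last char: 'z')
  sorted[2] = xzyxzzx$  (last char: '$')
  sorted[3] = xzzx$xzy  (last char: 'y')
  sorted[4] = yxzzx$xz  (last char: 'z')
  sorted[5] = zx$xzyxz  (last char: 'z')
  sorted[6] = zyxzzx$x  (last char: 'x')
  sorted[7] = zzx$xzyx  (last char: 'x')
Last column: xz$yzzxx
Original string S is at sorted index 2

Answer: xz$yzzxx
2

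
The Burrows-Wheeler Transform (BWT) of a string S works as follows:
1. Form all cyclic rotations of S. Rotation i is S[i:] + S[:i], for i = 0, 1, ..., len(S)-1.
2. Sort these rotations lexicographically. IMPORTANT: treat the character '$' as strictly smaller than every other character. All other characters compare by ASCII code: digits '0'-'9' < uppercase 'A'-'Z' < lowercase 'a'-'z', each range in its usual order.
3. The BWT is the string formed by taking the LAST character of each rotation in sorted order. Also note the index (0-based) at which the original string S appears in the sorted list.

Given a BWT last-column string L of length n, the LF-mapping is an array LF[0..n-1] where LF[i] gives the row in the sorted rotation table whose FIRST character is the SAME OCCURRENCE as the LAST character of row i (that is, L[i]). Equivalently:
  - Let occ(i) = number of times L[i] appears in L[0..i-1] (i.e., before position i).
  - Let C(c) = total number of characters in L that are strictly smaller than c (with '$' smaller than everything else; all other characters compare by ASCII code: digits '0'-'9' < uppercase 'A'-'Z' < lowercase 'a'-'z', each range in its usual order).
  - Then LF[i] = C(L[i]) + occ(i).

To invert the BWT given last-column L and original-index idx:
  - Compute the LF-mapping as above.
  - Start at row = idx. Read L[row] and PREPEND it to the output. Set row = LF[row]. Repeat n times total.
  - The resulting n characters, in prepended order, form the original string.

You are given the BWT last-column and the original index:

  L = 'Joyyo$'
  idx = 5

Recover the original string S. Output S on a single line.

LF mapping: 1 2 4 5 3 0
Walk LF starting at row 5, prepending L[row]:
  step 1: row=5, L[5]='$', prepend. Next row=LF[5]=0
  step 2: row=0, L[0]='J', prepend. Next row=LF[0]=1
  step 3: row=1, L[1]='o', prepend. Next row=LF[1]=2
  step 4: row=2, L[2]='y', prepend. Next row=LF[2]=4
  step 5: row=4, L[4]='o', prepend. Next row=LF[4]=3
  step 6: row=3, L[3]='y', prepend. Next row=LF[3]=5
Reversed output: yoyoJ$

Answer: yoyoJ$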